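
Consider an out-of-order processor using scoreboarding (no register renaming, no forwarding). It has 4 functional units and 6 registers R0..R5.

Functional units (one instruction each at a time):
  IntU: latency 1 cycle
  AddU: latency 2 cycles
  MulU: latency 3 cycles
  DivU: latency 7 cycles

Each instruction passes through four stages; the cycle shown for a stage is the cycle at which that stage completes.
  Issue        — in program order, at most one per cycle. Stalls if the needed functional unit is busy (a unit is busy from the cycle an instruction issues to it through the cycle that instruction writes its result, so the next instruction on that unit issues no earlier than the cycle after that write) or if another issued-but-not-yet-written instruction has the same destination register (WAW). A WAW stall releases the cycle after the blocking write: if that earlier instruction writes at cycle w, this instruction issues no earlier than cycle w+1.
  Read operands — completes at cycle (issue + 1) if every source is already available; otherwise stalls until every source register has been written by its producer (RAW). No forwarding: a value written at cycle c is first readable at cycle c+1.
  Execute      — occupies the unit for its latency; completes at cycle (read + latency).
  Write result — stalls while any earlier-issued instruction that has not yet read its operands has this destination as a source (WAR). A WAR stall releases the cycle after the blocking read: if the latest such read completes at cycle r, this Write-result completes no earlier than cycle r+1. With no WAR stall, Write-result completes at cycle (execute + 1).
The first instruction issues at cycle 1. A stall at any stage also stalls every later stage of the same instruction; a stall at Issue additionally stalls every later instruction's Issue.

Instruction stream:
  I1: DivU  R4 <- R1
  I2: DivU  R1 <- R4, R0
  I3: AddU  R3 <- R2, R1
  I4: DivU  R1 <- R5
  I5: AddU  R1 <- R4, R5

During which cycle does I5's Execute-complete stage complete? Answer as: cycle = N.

cycle = 34

cycle 1: I1 issues→DivU
cycle 2: I1 reads
cycle 9: I1 exec-done
cycle 10: I1 writes R4
cycle 11: I2 issues→DivU
cycle 12: I2 reads, I3 issues→AddU
cycle 19: I2 exec-done
cycle 20: I2 writes R1
cycle 21: I3 reads, I4 issues→DivU
cycle 22: I4 reads
cycle 23: I3 exec-done
cycle 24: I3 writes R3
cycle 29: I4 exec-done
cycle 30: I4 writes R1
cycle 31: I5 issues→AddU
cycle 32: I5 reads
cycle 34: I5 exec-done
cycle 35: I5 writes R1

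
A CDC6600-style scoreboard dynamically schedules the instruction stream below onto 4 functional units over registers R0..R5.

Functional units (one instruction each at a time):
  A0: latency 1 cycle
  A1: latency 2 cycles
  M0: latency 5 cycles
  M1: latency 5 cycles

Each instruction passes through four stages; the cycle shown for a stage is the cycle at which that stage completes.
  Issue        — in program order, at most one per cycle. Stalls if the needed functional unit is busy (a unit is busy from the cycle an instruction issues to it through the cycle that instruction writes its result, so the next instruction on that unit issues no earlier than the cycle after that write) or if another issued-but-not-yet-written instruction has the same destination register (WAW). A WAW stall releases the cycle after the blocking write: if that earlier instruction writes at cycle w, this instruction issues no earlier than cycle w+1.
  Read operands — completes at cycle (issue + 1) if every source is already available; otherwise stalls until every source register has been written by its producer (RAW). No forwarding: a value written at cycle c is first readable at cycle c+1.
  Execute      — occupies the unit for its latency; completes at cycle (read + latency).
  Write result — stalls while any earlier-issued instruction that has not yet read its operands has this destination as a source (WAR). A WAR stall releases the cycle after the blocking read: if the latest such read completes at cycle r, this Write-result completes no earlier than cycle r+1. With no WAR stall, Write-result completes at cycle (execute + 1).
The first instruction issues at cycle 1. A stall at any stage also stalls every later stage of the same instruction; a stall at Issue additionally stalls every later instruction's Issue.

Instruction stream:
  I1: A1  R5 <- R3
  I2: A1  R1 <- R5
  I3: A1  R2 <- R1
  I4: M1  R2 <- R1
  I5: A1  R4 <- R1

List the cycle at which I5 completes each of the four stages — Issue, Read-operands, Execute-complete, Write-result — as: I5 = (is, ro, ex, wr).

I5 = (17, 18, 20, 21)

c1: I1→A1
c2: I1 RO
c4: I1 EX
c5: I1 WR R5
c6: I2→A1
c7: I2 RO
c9: I2 EX
c10: I2 WR R1
c11: I3→A1
c12: I3 RO
c14: I3 EX
c15: I3 WR R2
c16: I4→M1
c17: I4 RO · I5→A1
c18: I5 RO
c20: I5 EX
c21: I5 WR R4
c22: I4 EX
c23: I4 WR R2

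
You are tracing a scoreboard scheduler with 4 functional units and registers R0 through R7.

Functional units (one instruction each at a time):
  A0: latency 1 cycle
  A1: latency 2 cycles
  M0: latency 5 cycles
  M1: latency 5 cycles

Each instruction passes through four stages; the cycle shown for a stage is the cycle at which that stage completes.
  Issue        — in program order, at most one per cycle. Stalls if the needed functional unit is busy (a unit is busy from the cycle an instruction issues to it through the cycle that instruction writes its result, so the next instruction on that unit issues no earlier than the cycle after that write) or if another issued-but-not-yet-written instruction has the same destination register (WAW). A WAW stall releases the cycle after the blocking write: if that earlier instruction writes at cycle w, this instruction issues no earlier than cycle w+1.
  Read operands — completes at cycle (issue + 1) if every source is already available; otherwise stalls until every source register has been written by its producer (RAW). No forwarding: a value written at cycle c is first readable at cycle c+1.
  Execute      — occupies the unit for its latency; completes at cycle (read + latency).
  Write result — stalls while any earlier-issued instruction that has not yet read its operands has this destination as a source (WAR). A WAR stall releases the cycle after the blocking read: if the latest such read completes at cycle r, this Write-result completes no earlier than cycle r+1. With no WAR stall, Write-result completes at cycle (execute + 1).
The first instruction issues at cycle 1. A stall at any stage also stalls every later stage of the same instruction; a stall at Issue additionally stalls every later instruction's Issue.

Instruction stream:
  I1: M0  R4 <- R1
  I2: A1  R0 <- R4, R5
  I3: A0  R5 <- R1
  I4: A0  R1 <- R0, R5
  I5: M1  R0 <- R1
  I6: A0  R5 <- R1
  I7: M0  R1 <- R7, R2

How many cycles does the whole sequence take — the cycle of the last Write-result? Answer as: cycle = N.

I1 -> (1, 2, 7, 8)
I2 -> (2, 9, 11, 12)  // RAW R4: wait I1 write@8
I3 -> (3, 4, 5, 10)  // WAR R5: wait I2 read@9
I4 -> (11, 13, 14, 15)  // struct: A0 busy until I3 writes@10, RAW R0: wait I2 write@12
I5 -> (13, 16, 21, 22)  // WAW R0: wait I2 write@12, RAW R1: wait I4 write@15
I6 -> (16, 17, 18, 19)  // struct: A0 busy until I4 writes@15
I7 -> (17, 18, 23, 24)

cycle = 24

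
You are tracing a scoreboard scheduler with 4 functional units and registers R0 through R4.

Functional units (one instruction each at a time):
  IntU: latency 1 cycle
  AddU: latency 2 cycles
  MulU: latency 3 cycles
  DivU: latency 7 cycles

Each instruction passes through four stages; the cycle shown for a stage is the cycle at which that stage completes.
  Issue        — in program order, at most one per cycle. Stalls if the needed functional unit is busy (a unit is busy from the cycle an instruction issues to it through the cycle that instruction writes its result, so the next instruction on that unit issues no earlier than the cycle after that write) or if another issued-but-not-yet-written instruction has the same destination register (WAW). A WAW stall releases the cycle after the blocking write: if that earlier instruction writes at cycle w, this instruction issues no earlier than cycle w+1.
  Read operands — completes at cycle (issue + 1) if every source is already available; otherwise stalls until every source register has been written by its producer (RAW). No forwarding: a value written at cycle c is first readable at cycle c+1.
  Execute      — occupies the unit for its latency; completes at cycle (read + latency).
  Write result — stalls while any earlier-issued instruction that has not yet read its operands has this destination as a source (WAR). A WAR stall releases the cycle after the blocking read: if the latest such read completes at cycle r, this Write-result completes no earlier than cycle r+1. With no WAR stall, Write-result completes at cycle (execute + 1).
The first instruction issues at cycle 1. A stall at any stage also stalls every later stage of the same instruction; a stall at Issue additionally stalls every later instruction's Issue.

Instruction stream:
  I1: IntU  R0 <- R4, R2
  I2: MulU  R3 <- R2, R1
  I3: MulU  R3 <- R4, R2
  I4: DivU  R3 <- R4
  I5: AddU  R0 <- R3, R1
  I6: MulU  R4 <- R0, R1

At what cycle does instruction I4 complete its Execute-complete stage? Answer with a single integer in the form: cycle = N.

[1] I1→IntU
[2] I1 RO · I2→MulU
[3] I1 EX · I2 RO
[4] I1 WR R0
[6] I2 EX
[7] I2 WR R3
[8] I3→MulU
[9] I3 RO
[12] I3 EX
[13] I3 WR R3
[14] I4→DivU
[15] I4 RO · I5→AddU
[16] I6→MulU
[22] I4 EX
[23] I4 WR R3
[24] I5 RO
[26] I5 EX
[27] I5 WR R0
[28] I6 RO
[31] I6 EX
[32] I6 WR R4

cycle = 22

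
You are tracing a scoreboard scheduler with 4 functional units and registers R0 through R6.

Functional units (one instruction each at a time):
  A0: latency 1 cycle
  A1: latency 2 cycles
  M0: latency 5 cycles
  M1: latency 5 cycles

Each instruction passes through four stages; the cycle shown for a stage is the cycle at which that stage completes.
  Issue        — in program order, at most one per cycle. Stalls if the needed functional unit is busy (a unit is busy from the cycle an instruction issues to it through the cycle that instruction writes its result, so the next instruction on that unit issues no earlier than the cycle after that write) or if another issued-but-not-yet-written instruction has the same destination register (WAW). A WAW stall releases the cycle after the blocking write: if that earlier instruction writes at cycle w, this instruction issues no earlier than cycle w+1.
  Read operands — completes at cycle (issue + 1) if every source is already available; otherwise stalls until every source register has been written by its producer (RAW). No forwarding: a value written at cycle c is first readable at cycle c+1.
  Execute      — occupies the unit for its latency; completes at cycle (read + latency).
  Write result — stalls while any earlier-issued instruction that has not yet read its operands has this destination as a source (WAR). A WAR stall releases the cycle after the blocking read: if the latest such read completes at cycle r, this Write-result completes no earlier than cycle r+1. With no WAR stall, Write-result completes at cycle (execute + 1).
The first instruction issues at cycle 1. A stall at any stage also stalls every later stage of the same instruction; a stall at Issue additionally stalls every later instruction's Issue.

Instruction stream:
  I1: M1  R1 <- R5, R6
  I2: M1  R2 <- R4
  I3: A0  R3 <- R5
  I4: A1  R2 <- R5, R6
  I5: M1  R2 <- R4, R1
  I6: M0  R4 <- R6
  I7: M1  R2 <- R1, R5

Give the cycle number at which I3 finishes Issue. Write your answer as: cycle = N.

cycle = 10

1) issue 1, read 2, done 7, write 8
2) issue 9, read 10, done 15, write 16  <struct: M1 busy until I1 writes@8>
3) issue 10, read 11, done 12, write 13
4) issue 17, read 18, done 20, write 21  <WAW R2: wait I2 write@16>
5) issue 22, read 23, done 28, write 29  <WAW R2: wait I4 write@21>
6) issue 23, read 24, done 29, write 30
7) issue 30, read 31, done 36, write 37  <struct: M1 busy until I5 writes@29>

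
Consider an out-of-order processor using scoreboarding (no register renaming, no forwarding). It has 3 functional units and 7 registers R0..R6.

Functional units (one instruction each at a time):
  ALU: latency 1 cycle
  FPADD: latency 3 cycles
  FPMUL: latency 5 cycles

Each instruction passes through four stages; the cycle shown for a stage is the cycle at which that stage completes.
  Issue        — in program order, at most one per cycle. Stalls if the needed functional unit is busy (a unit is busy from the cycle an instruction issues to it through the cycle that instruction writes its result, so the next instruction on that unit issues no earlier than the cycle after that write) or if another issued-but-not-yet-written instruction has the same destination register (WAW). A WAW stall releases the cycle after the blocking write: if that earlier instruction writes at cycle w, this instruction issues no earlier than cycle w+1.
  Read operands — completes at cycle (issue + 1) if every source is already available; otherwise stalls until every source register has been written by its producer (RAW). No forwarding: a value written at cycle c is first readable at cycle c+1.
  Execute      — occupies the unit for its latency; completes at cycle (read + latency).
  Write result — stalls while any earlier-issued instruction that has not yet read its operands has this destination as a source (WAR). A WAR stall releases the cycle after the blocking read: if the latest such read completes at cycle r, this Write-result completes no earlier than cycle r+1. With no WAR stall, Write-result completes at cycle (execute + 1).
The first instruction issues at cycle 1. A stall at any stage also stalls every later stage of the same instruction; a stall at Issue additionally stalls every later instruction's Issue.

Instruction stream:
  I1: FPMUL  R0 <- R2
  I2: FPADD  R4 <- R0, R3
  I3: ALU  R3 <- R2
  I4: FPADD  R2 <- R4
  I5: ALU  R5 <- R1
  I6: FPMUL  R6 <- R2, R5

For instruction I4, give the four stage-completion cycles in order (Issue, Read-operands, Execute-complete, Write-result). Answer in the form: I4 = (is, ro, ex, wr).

I4 = (14, 15, 18, 19)

  I1 | 1 | 2 | 7 | 8
  I2 | 2 | 9 | 12 | 13   RAW R0: wait I1 write@8
  I3 | 3 | 4 | 5 | 10   WAR R3: wait I2 read@9
  I4 | 14 | 15 | 18 | 19   struct: FPADD busy until I2 writes@13
  I5 | 15 | 16 | 17 | 18
  I6 | 16 | 20 | 25 | 26   RAW R2: wait I4 write@19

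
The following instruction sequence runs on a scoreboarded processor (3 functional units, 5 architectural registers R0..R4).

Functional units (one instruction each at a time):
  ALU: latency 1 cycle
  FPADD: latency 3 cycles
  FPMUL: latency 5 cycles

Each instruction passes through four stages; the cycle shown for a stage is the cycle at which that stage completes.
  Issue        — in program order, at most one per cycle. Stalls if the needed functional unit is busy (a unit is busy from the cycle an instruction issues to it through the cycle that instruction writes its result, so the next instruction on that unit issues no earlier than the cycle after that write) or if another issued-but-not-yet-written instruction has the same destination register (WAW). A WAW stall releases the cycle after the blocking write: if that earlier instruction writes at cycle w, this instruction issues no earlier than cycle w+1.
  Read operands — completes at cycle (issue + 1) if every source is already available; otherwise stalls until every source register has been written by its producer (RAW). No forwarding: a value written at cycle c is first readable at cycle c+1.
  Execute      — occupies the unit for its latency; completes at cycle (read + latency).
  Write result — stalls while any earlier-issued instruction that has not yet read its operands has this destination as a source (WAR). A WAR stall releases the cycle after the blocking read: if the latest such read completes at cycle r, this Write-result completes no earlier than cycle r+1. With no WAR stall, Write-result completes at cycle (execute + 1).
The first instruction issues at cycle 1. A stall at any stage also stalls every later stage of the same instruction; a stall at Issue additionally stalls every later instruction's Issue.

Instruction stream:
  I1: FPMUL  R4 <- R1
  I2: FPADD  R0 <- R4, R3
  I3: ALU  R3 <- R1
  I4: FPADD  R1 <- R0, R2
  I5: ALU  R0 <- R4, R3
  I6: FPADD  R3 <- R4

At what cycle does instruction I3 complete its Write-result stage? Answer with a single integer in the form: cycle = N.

cycle = 10

c1: I1 dispatched to FPMUL
c2: I1 operands ready · I2 dispatched to FPADD
c3: I3 dispatched to ALU
c4: I3 operands ready
c5: I3 complete
c7: I1 complete
c8: R4←I1
c9: I2 operands ready
c10: R3←I3
c12: I2 complete
c13: R0←I2
c14: I4 dispatched to FPADD
c15: I4 operands ready · I5 dispatched to ALU
c16: I5 operands ready
c17: I5 complete
c18: I4 complete · R0←I5
c19: R1←I4
c20: I6 dispatched to FPADD
c21: I6 operands ready
c24: I6 complete
c25: R3←I6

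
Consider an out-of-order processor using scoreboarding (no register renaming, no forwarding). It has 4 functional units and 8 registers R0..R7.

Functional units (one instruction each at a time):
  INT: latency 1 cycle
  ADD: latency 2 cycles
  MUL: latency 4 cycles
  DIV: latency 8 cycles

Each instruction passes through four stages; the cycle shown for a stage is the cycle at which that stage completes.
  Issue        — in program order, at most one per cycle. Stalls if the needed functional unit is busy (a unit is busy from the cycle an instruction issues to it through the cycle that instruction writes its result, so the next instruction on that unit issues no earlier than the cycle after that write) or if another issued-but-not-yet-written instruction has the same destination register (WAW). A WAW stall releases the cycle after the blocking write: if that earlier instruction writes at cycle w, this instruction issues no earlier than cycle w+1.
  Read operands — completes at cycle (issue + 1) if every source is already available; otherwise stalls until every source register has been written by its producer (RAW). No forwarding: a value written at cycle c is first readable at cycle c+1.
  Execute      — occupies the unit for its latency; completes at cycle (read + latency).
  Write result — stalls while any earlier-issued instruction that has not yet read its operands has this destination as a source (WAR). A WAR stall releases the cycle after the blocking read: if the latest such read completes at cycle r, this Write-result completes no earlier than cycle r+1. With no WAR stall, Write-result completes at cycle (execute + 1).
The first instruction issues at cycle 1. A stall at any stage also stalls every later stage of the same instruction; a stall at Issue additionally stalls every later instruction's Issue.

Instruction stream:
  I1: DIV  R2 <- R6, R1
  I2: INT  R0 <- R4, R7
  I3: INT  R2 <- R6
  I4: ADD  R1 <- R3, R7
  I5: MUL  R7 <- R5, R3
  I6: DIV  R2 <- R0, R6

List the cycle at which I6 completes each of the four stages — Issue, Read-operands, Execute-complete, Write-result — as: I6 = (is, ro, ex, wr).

I6 = (16, 17, 25, 26)

[1] I1 dispatched to DIV
[2] I1 operands ready · I2 dispatched to INT
[3] I2 operands ready
[4] I2 complete
[5] R0←I2
[10] I1 complete
[11] R2←I1
[12] I3 dispatched to INT
[13] I3 operands ready · I4 dispatched to ADD
[14] I3 complete · I4 operands ready · I5 dispatched to MUL
[15] R2←I3 · I5 operands ready
[16] I4 complete · I6 dispatched to DIV
[17] R1←I4 · I6 operands ready
[19] I5 complete
[20] R7←I5
[25] I6 complete
[26] R2←I6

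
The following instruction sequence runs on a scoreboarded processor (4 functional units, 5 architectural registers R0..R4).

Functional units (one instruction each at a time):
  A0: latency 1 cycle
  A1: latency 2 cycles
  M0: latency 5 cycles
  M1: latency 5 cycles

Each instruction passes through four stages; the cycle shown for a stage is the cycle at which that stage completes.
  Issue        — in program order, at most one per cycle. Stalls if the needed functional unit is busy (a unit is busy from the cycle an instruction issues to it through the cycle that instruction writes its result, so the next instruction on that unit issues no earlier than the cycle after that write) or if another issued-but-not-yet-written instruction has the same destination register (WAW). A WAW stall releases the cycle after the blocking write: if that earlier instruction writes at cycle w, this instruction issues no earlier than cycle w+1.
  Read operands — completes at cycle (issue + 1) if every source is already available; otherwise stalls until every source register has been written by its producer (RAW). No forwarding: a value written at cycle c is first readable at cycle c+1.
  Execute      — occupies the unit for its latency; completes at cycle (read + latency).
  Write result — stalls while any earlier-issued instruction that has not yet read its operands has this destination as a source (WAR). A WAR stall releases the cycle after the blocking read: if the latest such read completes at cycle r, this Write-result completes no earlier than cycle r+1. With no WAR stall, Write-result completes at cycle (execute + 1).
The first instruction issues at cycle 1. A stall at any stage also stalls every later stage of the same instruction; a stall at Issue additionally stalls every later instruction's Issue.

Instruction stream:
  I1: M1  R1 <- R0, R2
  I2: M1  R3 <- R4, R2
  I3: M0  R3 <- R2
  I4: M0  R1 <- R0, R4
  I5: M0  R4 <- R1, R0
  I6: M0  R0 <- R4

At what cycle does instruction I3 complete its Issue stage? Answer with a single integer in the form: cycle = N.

I1: IS=1 RO=2 EX=7 WR=8
I2: IS=9 RO=10 EX=15 WR=16  [struct: M1 busy until I1 writes@8]
I3: IS=17 RO=18 EX=23 WR=24  [WAW R3: wait I2 write@16]
I4: IS=25 RO=26 EX=31 WR=32  [struct: M0 busy until I3 writes@24]
I5: IS=33 RO=34 EX=39 WR=40  [struct: M0 busy until I4 writes@32]
I6: IS=41 RO=42 EX=47 WR=48  [struct: M0 busy until I5 writes@40]

cycle = 17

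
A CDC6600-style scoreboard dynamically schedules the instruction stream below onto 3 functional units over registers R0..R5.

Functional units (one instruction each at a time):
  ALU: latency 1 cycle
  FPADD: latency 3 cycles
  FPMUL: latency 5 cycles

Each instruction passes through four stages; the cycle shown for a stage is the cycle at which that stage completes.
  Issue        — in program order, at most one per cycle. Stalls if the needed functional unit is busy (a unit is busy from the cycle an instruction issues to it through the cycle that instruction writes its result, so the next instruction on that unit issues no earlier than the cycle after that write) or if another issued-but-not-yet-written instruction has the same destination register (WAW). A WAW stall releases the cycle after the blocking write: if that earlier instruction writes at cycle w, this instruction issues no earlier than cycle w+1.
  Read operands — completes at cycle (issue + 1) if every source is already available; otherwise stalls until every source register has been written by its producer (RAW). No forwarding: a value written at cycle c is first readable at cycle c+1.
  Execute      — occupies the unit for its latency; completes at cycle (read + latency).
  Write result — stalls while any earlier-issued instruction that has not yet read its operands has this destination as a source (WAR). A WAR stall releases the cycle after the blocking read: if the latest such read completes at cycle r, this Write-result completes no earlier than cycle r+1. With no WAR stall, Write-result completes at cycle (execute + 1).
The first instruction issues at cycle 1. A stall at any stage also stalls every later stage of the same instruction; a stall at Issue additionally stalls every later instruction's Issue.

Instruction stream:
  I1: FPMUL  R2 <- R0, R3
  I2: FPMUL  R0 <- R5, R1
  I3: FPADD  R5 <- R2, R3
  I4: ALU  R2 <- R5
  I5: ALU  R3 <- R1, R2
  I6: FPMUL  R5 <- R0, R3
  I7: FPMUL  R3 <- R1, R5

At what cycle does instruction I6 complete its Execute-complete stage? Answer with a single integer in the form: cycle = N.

cycle = 28

cycle 1: I1 dispatched to FPMUL
cycle 2: I1 operands ready
cycle 7: I1 complete
cycle 8: R2←I1
cycle 9: I2 dispatched to FPMUL
cycle 10: I2 operands ready; I3 dispatched to FPADD
cycle 11: I3 operands ready; I4 dispatched to ALU
cycle 14: I3 complete
cycle 15: I2 complete; R5←I3
cycle 16: R0←I2; I4 operands ready
cycle 17: I4 complete
cycle 18: R2←I4
cycle 19: I5 dispatched to ALU
cycle 20: I5 operands ready; I6 dispatched to FPMUL
cycle 21: I5 complete
cycle 22: R3←I5
cycle 23: I6 operands ready
cycle 28: I6 complete
cycle 29: R5←I6
cycle 30: I7 dispatched to FPMUL
cycle 31: I7 operands ready
cycle 36: I7 complete
cycle 37: R3←I7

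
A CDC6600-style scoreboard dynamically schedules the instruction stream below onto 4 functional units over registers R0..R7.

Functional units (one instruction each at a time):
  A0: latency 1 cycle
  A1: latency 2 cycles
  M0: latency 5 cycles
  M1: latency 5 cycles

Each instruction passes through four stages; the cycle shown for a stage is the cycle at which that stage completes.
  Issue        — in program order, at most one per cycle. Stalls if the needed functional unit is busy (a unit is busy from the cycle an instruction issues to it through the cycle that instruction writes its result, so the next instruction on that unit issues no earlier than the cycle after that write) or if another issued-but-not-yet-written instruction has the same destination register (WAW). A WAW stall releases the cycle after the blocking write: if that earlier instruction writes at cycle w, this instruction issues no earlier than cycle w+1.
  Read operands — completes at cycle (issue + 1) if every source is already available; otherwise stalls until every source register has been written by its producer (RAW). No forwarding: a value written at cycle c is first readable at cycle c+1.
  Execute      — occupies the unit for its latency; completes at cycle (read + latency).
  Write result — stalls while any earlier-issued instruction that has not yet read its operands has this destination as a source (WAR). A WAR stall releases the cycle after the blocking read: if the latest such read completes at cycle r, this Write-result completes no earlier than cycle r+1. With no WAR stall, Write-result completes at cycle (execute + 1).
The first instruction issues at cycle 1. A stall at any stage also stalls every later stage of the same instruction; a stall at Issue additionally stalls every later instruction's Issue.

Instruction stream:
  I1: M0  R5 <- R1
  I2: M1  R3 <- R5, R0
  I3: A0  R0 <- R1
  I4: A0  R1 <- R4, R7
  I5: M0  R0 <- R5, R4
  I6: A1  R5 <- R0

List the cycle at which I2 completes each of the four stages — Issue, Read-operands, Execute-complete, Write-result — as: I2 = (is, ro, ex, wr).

I2 = (2, 9, 14, 15)

cycle 1: I1→M0
cycle 2: I1 RO · I2→M1
cycle 3: I3→A0
cycle 4: I3 RO
cycle 5: I3 EX
cycle 7: I1 EX
cycle 8: I1 WR R5
cycle 9: I2 RO
cycle 10: I3 WR R0
cycle 11: I4→A0
cycle 12: I4 RO · I5→M0
cycle 13: I4 EX · I5 RO · I6→A1
cycle 14: I2 EX · I4 WR R1
cycle 15: I2 WR R3
cycle 18: I5 EX
cycle 19: I5 WR R0
cycle 20: I6 RO
cycle 22: I6 EX
cycle 23: I6 WR R5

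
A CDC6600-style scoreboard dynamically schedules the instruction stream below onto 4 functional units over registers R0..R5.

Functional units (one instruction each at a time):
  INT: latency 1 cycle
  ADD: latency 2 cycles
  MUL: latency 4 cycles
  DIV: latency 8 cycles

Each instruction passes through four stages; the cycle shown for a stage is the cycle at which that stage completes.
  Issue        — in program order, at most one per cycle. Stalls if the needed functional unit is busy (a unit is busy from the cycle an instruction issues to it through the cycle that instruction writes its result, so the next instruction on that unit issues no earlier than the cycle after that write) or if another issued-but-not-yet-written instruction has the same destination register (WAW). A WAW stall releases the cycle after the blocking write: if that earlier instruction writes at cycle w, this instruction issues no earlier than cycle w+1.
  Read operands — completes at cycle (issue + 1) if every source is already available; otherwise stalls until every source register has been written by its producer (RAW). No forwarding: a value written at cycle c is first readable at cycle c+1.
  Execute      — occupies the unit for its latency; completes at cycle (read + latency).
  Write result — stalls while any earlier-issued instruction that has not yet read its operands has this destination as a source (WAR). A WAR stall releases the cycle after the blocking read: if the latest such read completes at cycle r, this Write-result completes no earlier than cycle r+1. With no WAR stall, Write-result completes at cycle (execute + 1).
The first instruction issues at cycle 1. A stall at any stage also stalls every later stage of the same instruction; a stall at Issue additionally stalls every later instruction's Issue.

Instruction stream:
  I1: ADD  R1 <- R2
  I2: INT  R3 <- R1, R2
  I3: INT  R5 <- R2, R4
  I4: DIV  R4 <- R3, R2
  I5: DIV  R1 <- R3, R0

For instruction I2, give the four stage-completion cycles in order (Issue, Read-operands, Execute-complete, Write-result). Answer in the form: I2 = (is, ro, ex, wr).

[1] I1 dispatched to ADD
[2] I1 operands ready, I2 dispatched to INT
[4] I1 complete
[5] R1←I1
[6] I2 operands ready
[7] I2 complete
[8] R3←I2
[9] I3 dispatched to INT
[10] I3 operands ready, I4 dispatched to DIV
[11] I3 complete, I4 operands ready
[12] R5←I3
[19] I4 complete
[20] R4←I4
[21] I5 dispatched to DIV
[22] I5 operands ready
[30] I5 complete
[31] R1←I5

I2 = (2, 6, 7, 8)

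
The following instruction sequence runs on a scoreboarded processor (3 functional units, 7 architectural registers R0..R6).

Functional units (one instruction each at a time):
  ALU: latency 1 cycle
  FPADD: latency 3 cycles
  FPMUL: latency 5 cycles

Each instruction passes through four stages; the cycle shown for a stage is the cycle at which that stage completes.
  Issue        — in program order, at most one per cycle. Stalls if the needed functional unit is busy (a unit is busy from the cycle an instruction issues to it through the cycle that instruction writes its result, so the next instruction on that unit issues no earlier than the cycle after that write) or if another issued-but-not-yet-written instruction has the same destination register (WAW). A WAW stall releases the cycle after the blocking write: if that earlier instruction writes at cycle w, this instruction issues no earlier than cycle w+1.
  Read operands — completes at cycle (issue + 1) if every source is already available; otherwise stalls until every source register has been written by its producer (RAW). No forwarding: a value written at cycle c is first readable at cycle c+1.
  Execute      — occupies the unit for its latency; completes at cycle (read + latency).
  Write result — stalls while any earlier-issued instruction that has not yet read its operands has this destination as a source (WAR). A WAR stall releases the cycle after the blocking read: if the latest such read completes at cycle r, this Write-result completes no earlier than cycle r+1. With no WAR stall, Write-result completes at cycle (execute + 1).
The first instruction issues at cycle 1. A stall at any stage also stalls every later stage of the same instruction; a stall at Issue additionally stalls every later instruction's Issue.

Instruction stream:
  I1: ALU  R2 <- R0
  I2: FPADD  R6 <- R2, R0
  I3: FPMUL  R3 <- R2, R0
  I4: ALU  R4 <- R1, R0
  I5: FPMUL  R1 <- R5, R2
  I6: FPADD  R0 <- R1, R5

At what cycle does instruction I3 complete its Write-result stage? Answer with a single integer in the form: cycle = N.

1) issue 1, read 2, done 3, write 4
2) issue 2, read 5, done 8, write 9  <RAW R2: wait I1 write@4>
3) issue 3, read 5, done 10, write 11  <RAW R2: wait I1 write@4>
4) issue 5, read 6, done 7, write 8  <struct: ALU busy until I1 writes@4>
5) issue 12, read 13, done 18, write 19  <struct: FPMUL busy until I3 writes@11>
6) issue 13, read 20, done 23, write 24  <RAW R1: wait I5 write@19>

cycle = 11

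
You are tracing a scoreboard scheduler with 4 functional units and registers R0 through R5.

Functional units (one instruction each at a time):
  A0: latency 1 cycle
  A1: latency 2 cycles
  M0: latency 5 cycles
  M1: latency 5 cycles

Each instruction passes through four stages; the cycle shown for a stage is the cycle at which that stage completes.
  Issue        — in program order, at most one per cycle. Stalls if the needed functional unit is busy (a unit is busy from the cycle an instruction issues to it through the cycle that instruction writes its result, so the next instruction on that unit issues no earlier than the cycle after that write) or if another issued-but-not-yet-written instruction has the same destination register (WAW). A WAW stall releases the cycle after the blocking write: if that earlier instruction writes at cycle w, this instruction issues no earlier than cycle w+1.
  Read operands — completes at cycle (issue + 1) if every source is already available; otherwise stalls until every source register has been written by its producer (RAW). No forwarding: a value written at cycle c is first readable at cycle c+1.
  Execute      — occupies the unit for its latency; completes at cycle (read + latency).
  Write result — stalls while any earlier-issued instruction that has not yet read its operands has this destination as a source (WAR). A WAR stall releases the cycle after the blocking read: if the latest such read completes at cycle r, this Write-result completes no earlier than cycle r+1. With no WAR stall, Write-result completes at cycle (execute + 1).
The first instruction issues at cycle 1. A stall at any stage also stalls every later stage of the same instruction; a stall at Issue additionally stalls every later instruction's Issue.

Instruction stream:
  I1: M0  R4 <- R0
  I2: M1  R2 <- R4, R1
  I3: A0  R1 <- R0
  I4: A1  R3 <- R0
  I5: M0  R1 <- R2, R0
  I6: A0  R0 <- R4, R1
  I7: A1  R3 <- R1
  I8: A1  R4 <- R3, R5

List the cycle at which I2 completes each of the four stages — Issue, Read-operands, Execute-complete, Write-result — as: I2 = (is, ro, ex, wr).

I2 = (2, 9, 14, 15)

[1] issue I1 (M0)
[2] I1 read-ops; issue I2 (M1)
[3] issue I3 (A0)
[4] I3 read-ops; issue I4 (A1)
[5] I3 finished on A0; I4 read-ops
[7] I1 finished on M0; I4 finished on A1
[8] I1→R4; I4→R3
[9] I2 read-ops
[10] I3→R1
[11] issue I5 (M0)
[12] issue I6 (A0)
[13] issue I7 (A1)
[14] I2 finished on M1
[15] I2→R2
[16] I5 read-ops
[21] I5 finished on M0
[22] I5→R1
[23] I6 read-ops; I7 read-ops
[24] I6 finished on A0
[25] I6→R0; I7 finished on A1
[26] I7→R3
[27] issue I8 (A1)
[28] I8 read-ops
[30] I8 finished on A1
[31] I8→R4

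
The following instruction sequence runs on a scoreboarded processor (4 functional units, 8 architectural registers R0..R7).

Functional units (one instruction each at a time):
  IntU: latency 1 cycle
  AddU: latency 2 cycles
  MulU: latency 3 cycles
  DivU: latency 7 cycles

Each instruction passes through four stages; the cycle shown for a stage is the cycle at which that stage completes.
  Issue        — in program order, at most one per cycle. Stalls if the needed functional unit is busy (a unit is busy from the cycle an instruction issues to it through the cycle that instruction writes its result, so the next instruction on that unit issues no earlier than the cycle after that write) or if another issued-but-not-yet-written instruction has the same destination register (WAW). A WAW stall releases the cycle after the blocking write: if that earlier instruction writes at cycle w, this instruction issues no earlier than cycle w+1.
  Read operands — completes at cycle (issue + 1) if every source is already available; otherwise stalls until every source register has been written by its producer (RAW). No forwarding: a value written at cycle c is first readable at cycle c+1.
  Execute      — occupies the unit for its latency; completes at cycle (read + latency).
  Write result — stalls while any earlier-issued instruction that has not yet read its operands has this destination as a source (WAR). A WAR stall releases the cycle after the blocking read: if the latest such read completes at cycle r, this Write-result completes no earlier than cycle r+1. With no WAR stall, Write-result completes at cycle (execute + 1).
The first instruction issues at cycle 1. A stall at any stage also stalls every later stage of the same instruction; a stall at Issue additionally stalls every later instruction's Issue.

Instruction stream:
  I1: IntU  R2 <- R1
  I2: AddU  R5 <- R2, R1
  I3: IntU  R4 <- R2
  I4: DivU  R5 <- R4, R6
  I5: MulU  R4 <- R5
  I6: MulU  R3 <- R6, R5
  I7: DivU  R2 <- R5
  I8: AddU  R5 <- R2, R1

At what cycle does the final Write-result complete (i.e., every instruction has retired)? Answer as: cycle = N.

cycle 1: I1 issues→IntU
cycle 2: I1 reads | I2 issues→AddU
cycle 3: I1 exec-done
cycle 4: I1 writes R2
cycle 5: I2 reads | I3 issues→IntU
cycle 6: I3 reads
cycle 7: I2 exec-done | I3 exec-done
cycle 8: I2 writes R5 | I3 writes R4
cycle 9: I4 issues→DivU
cycle 10: I4 reads | I5 issues→MulU
cycle 17: I4 exec-done
cycle 18: I4 writes R5
cycle 19: I5 reads
cycle 22: I5 exec-done
cycle 23: I5 writes R4
cycle 24: I6 issues→MulU
cycle 25: I6 reads | I7 issues→DivU
cycle 26: I7 reads | I8 issues→AddU
cycle 28: I6 exec-done
cycle 29: I6 writes R3
cycle 33: I7 exec-done
cycle 34: I7 writes R2
cycle 35: I8 reads
cycle 37: I8 exec-done
cycle 38: I8 writes R5

cycle = 38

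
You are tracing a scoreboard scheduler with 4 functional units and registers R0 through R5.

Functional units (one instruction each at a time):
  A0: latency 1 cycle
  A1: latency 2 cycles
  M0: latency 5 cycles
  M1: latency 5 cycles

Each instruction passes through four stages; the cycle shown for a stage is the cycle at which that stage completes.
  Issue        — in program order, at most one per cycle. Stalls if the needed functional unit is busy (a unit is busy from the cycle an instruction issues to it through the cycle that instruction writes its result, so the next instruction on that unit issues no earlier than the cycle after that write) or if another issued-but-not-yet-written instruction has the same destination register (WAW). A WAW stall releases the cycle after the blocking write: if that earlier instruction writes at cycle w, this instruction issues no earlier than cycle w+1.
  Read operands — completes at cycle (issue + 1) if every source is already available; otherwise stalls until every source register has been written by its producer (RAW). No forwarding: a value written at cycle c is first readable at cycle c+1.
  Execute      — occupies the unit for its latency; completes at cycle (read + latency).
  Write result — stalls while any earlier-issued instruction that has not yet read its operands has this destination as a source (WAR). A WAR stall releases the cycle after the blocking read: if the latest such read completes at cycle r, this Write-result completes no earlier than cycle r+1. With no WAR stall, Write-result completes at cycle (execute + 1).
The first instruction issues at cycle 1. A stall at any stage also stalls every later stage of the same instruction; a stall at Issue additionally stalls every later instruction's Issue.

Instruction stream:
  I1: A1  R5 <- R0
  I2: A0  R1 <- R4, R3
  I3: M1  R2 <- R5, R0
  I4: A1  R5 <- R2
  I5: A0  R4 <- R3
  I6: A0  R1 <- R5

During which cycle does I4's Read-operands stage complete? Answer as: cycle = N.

cycle = 13

[1] I1→A1
[2] I1 RO, I2→A0
[3] I2 RO, I3→M1
[4] I1 EX, I2 EX
[5] I1 WR R5, I2 WR R1
[6] I3 RO, I4→A1
[7] I5→A0
[8] I5 RO
[9] I5 EX
[10] I5 WR R4
[11] I3 EX, I6→A0
[12] I3 WR R2
[13] I4 RO
[15] I4 EX
[16] I4 WR R5
[17] I6 RO
[18] I6 EX
[19] I6 WR R1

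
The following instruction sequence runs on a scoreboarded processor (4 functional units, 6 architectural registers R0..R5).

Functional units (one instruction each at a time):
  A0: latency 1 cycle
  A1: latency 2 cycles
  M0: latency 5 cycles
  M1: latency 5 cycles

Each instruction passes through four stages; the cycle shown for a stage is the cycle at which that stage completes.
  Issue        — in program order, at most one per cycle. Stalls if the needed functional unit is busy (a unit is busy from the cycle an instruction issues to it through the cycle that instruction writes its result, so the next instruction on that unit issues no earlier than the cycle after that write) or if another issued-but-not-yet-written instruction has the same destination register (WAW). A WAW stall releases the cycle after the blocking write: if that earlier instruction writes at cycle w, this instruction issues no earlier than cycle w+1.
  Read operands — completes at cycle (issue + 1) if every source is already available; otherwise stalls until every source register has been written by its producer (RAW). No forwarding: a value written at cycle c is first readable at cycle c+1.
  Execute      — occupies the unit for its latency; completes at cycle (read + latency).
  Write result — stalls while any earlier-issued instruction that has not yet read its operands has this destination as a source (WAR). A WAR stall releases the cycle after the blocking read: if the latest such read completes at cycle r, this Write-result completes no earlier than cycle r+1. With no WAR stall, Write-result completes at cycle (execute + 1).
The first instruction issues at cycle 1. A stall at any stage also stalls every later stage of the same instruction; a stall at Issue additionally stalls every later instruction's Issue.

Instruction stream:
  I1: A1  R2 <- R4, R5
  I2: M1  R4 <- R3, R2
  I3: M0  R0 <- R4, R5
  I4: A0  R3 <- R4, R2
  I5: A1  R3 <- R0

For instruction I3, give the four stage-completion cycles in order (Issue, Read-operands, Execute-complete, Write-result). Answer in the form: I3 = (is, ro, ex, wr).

t=1  issue I1 (A1)
t=2  I1 read-ops; issue I2 (M1)
t=3  issue I3 (M0)
t=4  I1 finished on A1; issue I4 (A0)
t=5  I1→R2
t=6  I2 read-ops
t=11  I2 finished on M1
t=12  I2→R4
t=13  I3 read-ops; I4 read-ops
t=14  I4 finished on A0
t=15  I4→R3
t=16  issue I5 (A1)
t=18  I3 finished on M0
t=19  I3→R0
t=20  I5 read-ops
t=22  I5 finished on A1
t=23  I5→R3

I3 = (3, 13, 18, 19)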